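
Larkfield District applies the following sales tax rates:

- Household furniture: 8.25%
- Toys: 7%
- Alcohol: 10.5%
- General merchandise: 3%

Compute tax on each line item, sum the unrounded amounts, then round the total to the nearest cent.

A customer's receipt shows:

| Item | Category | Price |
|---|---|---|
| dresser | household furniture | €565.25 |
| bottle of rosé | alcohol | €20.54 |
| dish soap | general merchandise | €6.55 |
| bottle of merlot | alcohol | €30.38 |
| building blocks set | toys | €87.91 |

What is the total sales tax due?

Dresser €565.25: household furniture → 8.25% → €46.633125
Bottle of rosé €20.54: alcohol → 10.5% → €2.1567
Dish soap €6.55: general merchandise → 3% → €0.1965
Bottle of merlot €30.38: alcohol → 10.5% → €3.1899
Building blocks set €87.91: toys → 7% → €6.1537
Unrounded tax sum = €58.329925 → €58.33

€58.33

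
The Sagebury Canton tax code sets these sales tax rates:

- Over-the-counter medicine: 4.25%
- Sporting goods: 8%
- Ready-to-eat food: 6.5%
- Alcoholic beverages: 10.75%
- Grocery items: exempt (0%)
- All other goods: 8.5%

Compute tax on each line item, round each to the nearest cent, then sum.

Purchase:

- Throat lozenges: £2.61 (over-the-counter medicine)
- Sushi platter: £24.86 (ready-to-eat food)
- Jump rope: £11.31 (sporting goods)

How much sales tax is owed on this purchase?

£2.63

Throat lozenges £2.61: over-the-counter medicine → 4.25% → £0.11
Sushi platter £24.86: ready-to-eat food → 6.5% → £1.62
Jump rope £11.31: sporting goods → 8% → £0.90
Total tax = £0.11 + £1.62 + £0.90 = £2.63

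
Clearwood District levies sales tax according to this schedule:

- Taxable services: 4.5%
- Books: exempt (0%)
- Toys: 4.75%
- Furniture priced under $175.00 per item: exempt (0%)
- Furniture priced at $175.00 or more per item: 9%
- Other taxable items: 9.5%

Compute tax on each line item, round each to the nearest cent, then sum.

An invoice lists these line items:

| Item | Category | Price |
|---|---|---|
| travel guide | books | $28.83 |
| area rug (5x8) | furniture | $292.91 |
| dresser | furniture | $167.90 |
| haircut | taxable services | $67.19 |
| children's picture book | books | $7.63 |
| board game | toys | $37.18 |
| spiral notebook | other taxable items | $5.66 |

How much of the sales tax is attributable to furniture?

Area rug (5x8) $292.91: furniture, $175.00 or more → 9% → $26.36
Dresser $167.90: furniture, under $175.00 → 0% → $0.00
Tax on furniture = $26.36 + $0.00 = $26.36

$26.36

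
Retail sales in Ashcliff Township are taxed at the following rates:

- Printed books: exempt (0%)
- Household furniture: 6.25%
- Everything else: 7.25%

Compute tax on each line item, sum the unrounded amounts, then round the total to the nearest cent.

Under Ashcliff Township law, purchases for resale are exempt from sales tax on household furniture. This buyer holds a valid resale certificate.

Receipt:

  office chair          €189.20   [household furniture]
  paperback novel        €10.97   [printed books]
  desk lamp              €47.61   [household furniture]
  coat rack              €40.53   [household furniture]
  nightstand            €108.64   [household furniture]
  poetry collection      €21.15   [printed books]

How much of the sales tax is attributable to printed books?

Paperback novel €10.97: printed books → 0% → €0.00
Poetry collection €21.15: printed books → 0% → €0.00
Tax on printed books: unrounded sum = €0.00 → €0.00

€0.00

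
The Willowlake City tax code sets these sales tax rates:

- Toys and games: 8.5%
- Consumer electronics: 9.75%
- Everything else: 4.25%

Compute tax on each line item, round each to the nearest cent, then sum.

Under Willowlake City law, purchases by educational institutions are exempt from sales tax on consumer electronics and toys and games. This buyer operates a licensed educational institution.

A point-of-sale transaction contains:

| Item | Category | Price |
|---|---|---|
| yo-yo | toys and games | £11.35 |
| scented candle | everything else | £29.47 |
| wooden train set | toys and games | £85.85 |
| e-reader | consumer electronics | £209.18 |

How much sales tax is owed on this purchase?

£1.25

Yo-yo £11.35: toys and games, buyer-exempt → 0% → £0.00
Scented candle £29.47: everything else → 4.25% → £1.25
Wooden train set £85.85: toys and games, buyer-exempt → 0% → £0.00
E-reader £209.18: consumer electronics, buyer-exempt → 0% → £0.00
Total tax = £1.25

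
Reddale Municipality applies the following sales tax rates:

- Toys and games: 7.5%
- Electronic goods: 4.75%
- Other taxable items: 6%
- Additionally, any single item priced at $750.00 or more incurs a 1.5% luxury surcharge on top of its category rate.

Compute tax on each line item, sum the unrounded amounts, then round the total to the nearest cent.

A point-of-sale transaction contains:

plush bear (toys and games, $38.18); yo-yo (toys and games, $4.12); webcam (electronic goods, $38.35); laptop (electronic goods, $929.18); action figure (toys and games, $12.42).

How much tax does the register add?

$64.00

Plush bear $38.18: toys and games → 7.5% → $2.8635
Yo-yo $4.12: toys and games → 7.5% → $0.309
Webcam $38.35: electronic goods → 4.75% → $1.821625
Laptop $929.18: electronic goods → 4.75% + 1.5% surcharge = 6.25% → $58.07375
Action figure $12.42: toys and games → 7.5% → $0.9315
Unrounded tax sum = $63.999375 → $64.00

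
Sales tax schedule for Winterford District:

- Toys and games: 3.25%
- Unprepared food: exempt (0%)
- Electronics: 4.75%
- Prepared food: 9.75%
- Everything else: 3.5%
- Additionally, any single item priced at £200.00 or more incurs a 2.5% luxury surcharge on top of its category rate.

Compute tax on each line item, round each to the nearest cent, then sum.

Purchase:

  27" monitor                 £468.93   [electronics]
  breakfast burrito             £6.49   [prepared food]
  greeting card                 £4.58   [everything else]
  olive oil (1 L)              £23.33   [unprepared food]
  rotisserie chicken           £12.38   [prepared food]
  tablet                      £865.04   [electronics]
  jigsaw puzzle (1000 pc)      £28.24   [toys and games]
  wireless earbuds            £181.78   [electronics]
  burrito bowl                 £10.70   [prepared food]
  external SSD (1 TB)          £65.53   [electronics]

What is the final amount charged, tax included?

£1779.42

27" monitor £468.93: electronics → 4.75% + 2.5% surcharge = 7.25% → £34.00
Breakfast burrito £6.49: prepared food → 9.75% → £0.63
Greeting card £4.58: everything else → 3.5% → £0.16
Olive oil (1 L) £23.33: unprepared food → 0% → £0.00
Rotisserie chicken £12.38: prepared food → 9.75% → £1.21
Tablet £865.04: electronics → 4.75% + 2.5% surcharge = 7.25% → £62.72
Jigsaw puzzle (1000 pc) £28.24: toys and games → 3.25% → £0.92
Wireless earbuds £181.78: electronics → 4.75% → £8.63
Burrito bowl £10.70: prepared food → 9.75% → £1.04
External SSD (1 TB) £65.53: electronics → 4.75% → £3.11
Subtotal = £1667.00; tax = £112.42; total due = £1779.42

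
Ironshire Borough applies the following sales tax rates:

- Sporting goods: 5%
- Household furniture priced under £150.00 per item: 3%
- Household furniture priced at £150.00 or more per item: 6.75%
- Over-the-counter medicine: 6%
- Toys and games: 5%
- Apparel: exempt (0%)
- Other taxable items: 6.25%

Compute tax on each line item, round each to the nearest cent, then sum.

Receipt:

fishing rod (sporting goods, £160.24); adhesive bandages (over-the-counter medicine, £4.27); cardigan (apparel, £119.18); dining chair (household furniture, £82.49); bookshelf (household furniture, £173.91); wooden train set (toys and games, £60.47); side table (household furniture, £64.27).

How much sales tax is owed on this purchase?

£27.43

Fishing rod £160.24: sporting goods → 5% → £8.01
Adhesive bandages £4.27: over-the-counter medicine → 6% → £0.26
Cardigan £119.18: apparel → 0% → £0.00
Dining chair £82.49: household furniture, under £150.00 → 3% → £2.47
Bookshelf £173.91: household furniture, £150.00 or more → 6.75% → £11.74
Wooden train set £60.47: toys and games → 5% → £3.02
Side table £64.27: household furniture, under £150.00 → 3% → £1.93
Total tax = £8.01 + £0.26 + £2.47 + £11.74 + £3.02 + £1.93 = £27.43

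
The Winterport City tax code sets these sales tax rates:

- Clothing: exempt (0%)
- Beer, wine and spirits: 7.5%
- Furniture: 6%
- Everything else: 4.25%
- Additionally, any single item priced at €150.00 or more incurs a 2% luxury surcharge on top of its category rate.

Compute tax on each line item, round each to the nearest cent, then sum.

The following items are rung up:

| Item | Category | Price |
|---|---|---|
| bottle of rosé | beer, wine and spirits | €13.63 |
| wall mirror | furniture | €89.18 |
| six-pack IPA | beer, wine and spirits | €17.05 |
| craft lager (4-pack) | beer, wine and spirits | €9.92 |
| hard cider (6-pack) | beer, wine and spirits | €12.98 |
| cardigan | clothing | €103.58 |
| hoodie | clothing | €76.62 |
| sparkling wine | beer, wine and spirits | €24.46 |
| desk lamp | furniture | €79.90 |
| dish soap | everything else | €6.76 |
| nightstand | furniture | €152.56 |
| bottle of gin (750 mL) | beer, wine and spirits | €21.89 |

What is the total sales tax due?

€30.11

Bottle of rosé €13.63: beer, wine and spirits → 7.5% → €1.02
Wall mirror €89.18: furniture → 6% → €5.35
Six-pack IPA €17.05: beer, wine and spirits → 7.5% → €1.28
Craft lager (4-pack) €9.92: beer, wine and spirits → 7.5% → €0.74
Hard cider (6-pack) €12.98: beer, wine and spirits → 7.5% → €0.97
Cardigan €103.58: clothing → 0% → €0.00
Hoodie €76.62: clothing → 0% → €0.00
Sparkling wine €24.46: beer, wine and spirits → 7.5% → €1.83
Desk lamp €79.90: furniture → 6% → €4.79
Dish soap €6.76: everything else → 4.25% → €0.29
Nightstand €152.56: furniture → 6% + 2% surcharge = 8% → €12.20
Bottle of gin (750 mL) €21.89: beer, wine and spirits → 7.5% → €1.64
Total tax = €1.02 + €5.35 + €1.28 + €0.74 + €0.97 + €1.83 + €4.79 + €0.29 + €12.20 + €1.64 = €30.11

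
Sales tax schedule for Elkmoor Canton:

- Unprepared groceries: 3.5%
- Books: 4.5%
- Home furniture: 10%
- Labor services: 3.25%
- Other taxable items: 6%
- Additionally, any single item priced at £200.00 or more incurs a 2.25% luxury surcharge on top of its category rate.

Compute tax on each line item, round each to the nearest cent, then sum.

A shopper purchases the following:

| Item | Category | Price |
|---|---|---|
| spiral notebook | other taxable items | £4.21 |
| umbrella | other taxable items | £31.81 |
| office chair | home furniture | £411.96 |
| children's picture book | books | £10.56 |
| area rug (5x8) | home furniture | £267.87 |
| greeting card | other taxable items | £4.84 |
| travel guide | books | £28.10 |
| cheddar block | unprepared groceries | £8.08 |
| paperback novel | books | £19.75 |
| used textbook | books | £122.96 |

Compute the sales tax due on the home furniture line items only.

Office chair £411.96: home furniture → 10% + 2.25% surcharge = 12.25% → £50.47
Area rug (5x8) £267.87: home furniture → 10% + 2.25% surcharge = 12.25% → £32.81
Tax on home furniture = £50.47 + £32.81 = £83.28

£83.28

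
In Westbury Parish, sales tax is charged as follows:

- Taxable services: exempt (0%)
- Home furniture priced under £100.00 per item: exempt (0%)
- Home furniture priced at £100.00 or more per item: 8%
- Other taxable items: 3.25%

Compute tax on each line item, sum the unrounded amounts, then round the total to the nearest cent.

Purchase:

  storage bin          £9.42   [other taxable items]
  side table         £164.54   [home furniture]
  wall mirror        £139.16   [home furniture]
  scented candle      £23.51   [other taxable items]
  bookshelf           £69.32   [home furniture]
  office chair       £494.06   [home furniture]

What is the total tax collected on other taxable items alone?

Storage bin £9.42: other taxable items → 3.25% → £0.30615
Scented candle £23.51: other taxable items → 3.25% → £0.764075
Tax on other taxable items: unrounded sum = £1.070225 → £1.07

£1.07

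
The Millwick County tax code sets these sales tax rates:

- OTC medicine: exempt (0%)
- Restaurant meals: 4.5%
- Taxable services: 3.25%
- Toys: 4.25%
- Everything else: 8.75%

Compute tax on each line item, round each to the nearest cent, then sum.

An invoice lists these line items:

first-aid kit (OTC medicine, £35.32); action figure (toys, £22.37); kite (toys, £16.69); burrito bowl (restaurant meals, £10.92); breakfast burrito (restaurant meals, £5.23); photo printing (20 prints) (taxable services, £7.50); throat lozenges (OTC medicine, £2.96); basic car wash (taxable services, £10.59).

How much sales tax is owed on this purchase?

£2.97

First-aid kit £35.32: OTC medicine → 0% → £0.00
Action figure £22.37: toys → 4.25% → £0.95
Kite £16.69: toys → 4.25% → £0.71
Burrito bowl £10.92: restaurant meals → 4.5% → £0.49
Breakfast burrito £5.23: restaurant meals → 4.5% → £0.24
Photo printing (20 prints) £7.50: taxable services → 3.25% → £0.24
Throat lozenges £2.96: OTC medicine → 0% → £0.00
Basic car wash £10.59: taxable services → 3.25% → £0.34
Total tax = £0.95 + £0.71 + £0.49 + £0.24 + £0.24 + £0.34 = £2.97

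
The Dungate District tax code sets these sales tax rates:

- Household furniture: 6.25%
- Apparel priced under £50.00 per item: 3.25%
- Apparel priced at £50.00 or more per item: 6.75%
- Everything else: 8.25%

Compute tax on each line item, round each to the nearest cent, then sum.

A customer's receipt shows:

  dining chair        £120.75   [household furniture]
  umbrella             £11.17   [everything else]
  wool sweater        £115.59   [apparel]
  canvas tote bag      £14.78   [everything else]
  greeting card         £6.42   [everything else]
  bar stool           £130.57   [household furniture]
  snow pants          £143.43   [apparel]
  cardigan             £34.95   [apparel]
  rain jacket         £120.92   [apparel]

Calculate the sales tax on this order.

£45.16

Dining chair £120.75: household furniture → 6.25% → £7.55
Umbrella £11.17: everything else → 8.25% → £0.92
Wool sweater £115.59: apparel, £50.00 or more → 6.75% → £7.80
Canvas tote bag £14.78: everything else → 8.25% → £1.22
Greeting card £6.42: everything else → 8.25% → £0.53
Bar stool £130.57: household furniture → 6.25% → £8.16
Snow pants £143.43: apparel, £50.00 or more → 6.75% → £9.68
Cardigan £34.95: apparel, under £50.00 → 3.25% → £1.14
Rain jacket £120.92: apparel, £50.00 or more → 6.75% → £8.16
Total tax = £7.55 + £0.92 + £7.80 + £1.22 + £0.53 + £8.16 + £9.68 + £1.14 + £8.16 = £45.16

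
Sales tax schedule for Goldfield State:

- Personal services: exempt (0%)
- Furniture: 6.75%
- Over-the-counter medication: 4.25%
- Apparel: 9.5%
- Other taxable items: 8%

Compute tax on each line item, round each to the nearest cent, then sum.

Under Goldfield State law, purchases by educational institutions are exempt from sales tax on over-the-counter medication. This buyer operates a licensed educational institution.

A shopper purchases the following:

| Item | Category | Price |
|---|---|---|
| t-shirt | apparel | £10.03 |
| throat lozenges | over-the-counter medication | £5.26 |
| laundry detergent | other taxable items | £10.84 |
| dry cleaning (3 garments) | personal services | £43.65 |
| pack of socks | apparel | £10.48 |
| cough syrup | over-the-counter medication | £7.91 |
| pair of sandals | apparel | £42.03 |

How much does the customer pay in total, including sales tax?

£137.01

T-shirt £10.03: apparel → 9.5% → £0.95
Throat lozenges £5.26: over-the-counter medication, buyer-exempt → 0% → £0.00
Laundry detergent £10.84: other taxable items → 8% → £0.87
Dry cleaning (3 garments) £43.65: personal services → 0% → £0.00
Pack of socks £10.48: apparel → 9.5% → £1.00
Cough syrup £7.91: over-the-counter medication, buyer-exempt → 0% → £0.00
Pair of sandals £42.03: apparel → 9.5% → £3.99
Subtotal = £130.20; tax = £6.81; total due = £137.01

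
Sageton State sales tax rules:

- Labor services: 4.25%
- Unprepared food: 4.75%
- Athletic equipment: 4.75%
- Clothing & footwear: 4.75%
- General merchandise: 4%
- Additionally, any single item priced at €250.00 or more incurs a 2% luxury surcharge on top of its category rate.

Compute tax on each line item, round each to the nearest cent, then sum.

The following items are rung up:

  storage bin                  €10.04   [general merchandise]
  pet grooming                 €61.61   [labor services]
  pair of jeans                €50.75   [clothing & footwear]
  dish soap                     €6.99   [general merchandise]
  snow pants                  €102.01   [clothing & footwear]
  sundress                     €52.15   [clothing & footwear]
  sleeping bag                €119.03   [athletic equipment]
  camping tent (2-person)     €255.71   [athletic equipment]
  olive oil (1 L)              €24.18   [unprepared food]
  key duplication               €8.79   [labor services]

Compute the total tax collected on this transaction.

€37.47

Storage bin €10.04: general merchandise → 4% → €0.40
Pet grooming €61.61: labor services → 4.25% → €2.62
Pair of jeans €50.75: clothing & footwear → 4.75% → €2.41
Dish soap €6.99: general merchandise → 4% → €0.28
Snow pants €102.01: clothing & footwear → 4.75% → €4.85
Sundress €52.15: clothing & footwear → 4.75% → €2.48
Sleeping bag €119.03: athletic equipment → 4.75% → €5.65
Camping tent (2-person) €255.71: athletic equipment → 4.75% + 2% surcharge = 6.75% → €17.26
Olive oil (1 L) €24.18: unprepared food → 4.75% → €1.15
Key duplication €8.79: labor services → 4.25% → €0.37
Total tax = €0.40 + €2.62 + €2.41 + €0.28 + €4.85 + €2.48 + €5.65 + €17.26 + €1.15 + €0.37 = €37.47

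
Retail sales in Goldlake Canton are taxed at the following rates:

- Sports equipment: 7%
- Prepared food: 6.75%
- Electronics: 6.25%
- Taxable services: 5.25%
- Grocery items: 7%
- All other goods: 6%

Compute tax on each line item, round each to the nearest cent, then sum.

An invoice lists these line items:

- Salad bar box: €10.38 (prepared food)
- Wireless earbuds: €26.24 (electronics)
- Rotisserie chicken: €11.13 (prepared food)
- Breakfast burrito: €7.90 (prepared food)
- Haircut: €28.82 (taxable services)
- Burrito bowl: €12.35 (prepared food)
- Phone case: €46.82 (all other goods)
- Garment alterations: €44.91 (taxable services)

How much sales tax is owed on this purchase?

Salad bar box €10.38: prepared food → 6.75% → €0.70
Wireless earbuds €26.24: electronics → 6.25% → €1.64
Rotisserie chicken €11.13: prepared food → 6.75% → €0.75
Breakfast burrito €7.90: prepared food → 6.75% → €0.53
Haircut €28.82: taxable services → 5.25% → €1.51
Burrito bowl €12.35: prepared food → 6.75% → €0.83
Phone case €46.82: all other goods → 6% → €2.81
Garment alterations €44.91: taxable services → 5.25% → €2.36
Total tax = €0.70 + €1.64 + €0.75 + €0.53 + €1.51 + €0.83 + €2.81 + €2.36 = €11.13

€11.13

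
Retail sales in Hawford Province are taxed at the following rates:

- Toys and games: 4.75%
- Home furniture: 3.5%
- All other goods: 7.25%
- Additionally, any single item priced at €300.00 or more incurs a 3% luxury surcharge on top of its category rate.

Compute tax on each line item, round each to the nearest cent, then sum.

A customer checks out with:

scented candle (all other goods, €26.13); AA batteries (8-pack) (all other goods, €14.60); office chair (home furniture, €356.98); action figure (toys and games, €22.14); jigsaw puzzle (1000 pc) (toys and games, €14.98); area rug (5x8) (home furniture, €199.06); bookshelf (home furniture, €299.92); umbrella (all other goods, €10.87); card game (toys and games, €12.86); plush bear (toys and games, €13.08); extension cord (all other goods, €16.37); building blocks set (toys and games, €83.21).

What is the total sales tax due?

€52.54

Scented candle €26.13: all other goods → 7.25% → €1.89
AA batteries (8-pack) €14.60: all other goods → 7.25% → €1.06
Office chair €356.98: home furniture → 3.5% + 3% surcharge = 6.5% → €23.20
Action figure €22.14: toys and games → 4.75% → €1.05
Jigsaw puzzle (1000 pc) €14.98: toys and games → 4.75% → €0.71
Area rug (5x8) €199.06: home furniture → 3.5% → €6.97
Bookshelf €299.92: home furniture → 3.5% → €10.50
Umbrella €10.87: all other goods → 7.25% → €0.79
Card game €12.86: toys and games → 4.75% → €0.61
Plush bear €13.08: toys and games → 4.75% → €0.62
Extension cord €16.37: all other goods → 7.25% → €1.19
Building blocks set €83.21: toys and games → 4.75% → €3.95
Total tax = €1.89 + €1.06 + €23.20 + €1.05 + €0.71 + €6.97 + €10.50 + €0.79 + €0.61 + €0.62 + €1.19 + €3.95 = €52.54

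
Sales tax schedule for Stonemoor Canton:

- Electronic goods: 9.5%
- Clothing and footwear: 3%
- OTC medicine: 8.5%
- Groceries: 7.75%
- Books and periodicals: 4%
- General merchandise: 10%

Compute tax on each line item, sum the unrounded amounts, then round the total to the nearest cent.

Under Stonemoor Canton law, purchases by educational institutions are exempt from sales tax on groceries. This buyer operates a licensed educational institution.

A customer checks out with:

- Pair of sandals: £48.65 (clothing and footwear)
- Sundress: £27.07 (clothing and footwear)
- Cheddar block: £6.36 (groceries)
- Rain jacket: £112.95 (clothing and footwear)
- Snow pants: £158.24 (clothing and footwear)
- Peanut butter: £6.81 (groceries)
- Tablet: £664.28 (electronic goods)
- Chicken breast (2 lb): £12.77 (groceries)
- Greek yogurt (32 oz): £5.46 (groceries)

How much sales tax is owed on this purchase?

Pair of sandals £48.65: clothing and footwear → 3% → £1.4595
Sundress £27.07: clothing and footwear → 3% → £0.8121
Cheddar block £6.36: groceries, buyer-exempt → 0% → £0.00
Rain jacket £112.95: clothing and footwear → 3% → £3.3885
Snow pants £158.24: clothing and footwear → 3% → £4.7472
Peanut butter £6.81: groceries, buyer-exempt → 0% → £0.00
Tablet £664.28: electronic goods → 9.5% → £63.1066
Chicken breast (2 lb) £12.77: groceries, buyer-exempt → 0% → £0.00
Greek yogurt (32 oz) £5.46: groceries, buyer-exempt → 0% → £0.00
Unrounded tax sum = £73.5139 → £73.51

£73.51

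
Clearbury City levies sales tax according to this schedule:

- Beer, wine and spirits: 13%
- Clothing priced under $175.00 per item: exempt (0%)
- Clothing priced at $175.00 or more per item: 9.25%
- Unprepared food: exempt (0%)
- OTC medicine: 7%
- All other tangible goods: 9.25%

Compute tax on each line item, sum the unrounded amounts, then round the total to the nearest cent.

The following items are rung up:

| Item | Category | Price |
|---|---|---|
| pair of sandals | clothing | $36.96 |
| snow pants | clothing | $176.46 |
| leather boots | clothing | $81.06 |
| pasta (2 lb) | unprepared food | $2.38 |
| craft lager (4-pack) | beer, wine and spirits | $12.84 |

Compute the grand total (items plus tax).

Pair of sandals $36.96: clothing, under $175.00 → 0% → $0.00
Snow pants $176.46: clothing, $175.00 or more → 9.25% → $16.32255
Leather boots $81.06: clothing, under $175.00 → 0% → $0.00
Pasta (2 lb) $2.38: unprepared food → 0% → $0.00
Craft lager (4-pack) $12.84: beer, wine and spirits → 13% → $1.6692
Subtotal = $309.70; unrounded tax = $17.99175 → $17.99; total due = $327.69

$327.69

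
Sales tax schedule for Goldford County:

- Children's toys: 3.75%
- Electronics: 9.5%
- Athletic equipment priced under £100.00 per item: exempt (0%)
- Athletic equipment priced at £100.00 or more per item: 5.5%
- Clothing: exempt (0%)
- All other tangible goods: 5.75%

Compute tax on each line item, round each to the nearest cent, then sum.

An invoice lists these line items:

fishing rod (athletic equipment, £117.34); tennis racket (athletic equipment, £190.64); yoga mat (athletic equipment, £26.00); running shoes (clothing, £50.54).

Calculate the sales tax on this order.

Fishing rod £117.34: athletic equipment, £100.00 or more → 5.5% → £6.45
Tennis racket £190.64: athletic equipment, £100.00 or more → 5.5% → £10.49
Yoga mat £26.00: athletic equipment, under £100.00 → 0% → £0.00
Running shoes £50.54: clothing → 0% → £0.00
Total tax = £6.45 + £10.49 = £16.94

£16.94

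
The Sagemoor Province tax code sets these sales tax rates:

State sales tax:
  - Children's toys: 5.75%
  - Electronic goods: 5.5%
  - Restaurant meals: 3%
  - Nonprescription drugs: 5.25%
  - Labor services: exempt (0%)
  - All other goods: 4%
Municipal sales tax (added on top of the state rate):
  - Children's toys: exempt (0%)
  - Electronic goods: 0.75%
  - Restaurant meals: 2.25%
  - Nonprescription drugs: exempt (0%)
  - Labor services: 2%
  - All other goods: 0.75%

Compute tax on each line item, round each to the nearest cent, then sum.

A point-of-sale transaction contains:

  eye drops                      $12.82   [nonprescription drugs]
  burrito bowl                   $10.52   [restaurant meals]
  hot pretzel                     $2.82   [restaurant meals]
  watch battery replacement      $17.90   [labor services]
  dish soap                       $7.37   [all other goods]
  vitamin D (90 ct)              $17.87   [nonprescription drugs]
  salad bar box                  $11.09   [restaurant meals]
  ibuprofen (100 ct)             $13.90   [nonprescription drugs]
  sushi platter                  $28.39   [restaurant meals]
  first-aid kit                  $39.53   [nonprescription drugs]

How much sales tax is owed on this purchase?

Eye drops $12.82: nonprescription drugs → 5.25% + 0% municipal = 5.25% → $0.67
Burrito bowl $10.52: restaurant meals → 3% + 2.25% municipal = 5.25% → $0.55
Hot pretzel $2.82: restaurant meals → 3% + 2.25% municipal = 5.25% → $0.15
Watch battery replacement $17.90: labor services → 0% + 2% municipal = 2% → $0.36
Dish soap $7.37: all other goods → 4% + 0.75% municipal = 4.75% → $0.35
Vitamin D (90 ct) $17.87: nonprescription drugs → 5.25% + 0% municipal = 5.25% → $0.94
Salad bar box $11.09: restaurant meals → 3% + 2.25% municipal = 5.25% → $0.58
Ibuprofen (100 ct) $13.90: nonprescription drugs → 5.25% + 0% municipal = 5.25% → $0.73
Sushi platter $28.39: restaurant meals → 3% + 2.25% municipal = 5.25% → $1.49
First-aid kit $39.53: nonprescription drugs → 5.25% + 0% municipal = 5.25% → $2.08
Total tax = $0.67 + $0.55 + $0.15 + $0.36 + $0.35 + $0.94 + $0.58 + $0.73 + $1.49 + $2.08 = $7.90

$7.90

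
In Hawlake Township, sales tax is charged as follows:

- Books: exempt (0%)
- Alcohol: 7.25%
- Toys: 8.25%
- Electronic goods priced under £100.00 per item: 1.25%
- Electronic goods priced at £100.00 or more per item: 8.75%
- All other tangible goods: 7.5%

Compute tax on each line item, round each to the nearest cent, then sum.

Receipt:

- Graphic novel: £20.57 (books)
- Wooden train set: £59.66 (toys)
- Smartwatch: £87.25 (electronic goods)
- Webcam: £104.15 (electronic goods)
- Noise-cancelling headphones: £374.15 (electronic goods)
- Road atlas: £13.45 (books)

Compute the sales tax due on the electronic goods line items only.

Smartwatch £87.25: electronic goods, under £100.00 → 1.25% → £1.09
Webcam £104.15: electronic goods, £100.00 or more → 8.75% → £9.11
Noise-cancelling headphones £374.15: electronic goods, £100.00 or more → 8.75% → £32.74
Tax on electronic goods = £1.09 + £9.11 + £32.74 = £42.94

£42.94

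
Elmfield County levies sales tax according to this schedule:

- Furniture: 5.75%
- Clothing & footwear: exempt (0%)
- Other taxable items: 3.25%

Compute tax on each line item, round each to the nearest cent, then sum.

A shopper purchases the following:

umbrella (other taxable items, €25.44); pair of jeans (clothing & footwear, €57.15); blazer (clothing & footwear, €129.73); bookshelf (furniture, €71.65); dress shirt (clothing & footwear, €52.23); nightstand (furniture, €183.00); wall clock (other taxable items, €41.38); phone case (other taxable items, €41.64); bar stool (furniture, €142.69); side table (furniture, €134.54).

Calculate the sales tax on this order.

€34.10

Umbrella €25.44: other taxable items → 3.25% → €0.83
Pair of jeans €57.15: clothing & footwear → 0% → €0.00
Blazer €129.73: clothing & footwear → 0% → €0.00
Bookshelf €71.65: furniture → 5.75% → €4.12
Dress shirt €52.23: clothing & footwear → 0% → €0.00
Nightstand €183.00: furniture → 5.75% → €10.52
Wall clock €41.38: other taxable items → 3.25% → €1.34
Phone case €41.64: other taxable items → 3.25% → €1.35
Bar stool €142.69: furniture → 5.75% → €8.20
Side table €134.54: furniture → 5.75% → €7.74
Total tax = €0.83 + €4.12 + €10.52 + €1.34 + €1.35 + €8.20 + €7.74 = €34.10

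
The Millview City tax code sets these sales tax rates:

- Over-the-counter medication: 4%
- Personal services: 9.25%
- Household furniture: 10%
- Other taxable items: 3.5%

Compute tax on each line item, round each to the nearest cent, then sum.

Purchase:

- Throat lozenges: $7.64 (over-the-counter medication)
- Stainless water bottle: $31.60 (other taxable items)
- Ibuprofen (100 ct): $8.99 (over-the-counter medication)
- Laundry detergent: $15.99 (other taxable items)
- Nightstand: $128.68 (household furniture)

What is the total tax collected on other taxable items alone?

Stainless water bottle $31.60: other taxable items → 3.5% → $1.11
Laundry detergent $15.99: other taxable items → 3.5% → $0.56
Tax on other taxable items = $1.11 + $0.56 = $1.67

$1.67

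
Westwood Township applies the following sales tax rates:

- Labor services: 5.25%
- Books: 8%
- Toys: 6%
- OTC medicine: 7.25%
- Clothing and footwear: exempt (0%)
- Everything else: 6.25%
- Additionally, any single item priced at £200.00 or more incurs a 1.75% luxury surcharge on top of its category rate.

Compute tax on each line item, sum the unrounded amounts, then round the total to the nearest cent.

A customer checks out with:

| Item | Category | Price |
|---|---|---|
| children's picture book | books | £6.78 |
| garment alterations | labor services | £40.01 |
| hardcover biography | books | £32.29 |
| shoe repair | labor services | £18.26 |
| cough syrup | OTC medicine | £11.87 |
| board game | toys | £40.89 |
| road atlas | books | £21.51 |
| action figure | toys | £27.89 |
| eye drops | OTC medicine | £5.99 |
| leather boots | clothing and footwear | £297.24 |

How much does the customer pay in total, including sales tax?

£521.26

Children's picture book £6.78: books → 8% → £0.5424
Garment alterations £40.01: labor services → 5.25% → £2.100525
Hardcover biography £32.29: books → 8% → £2.5832
Shoe repair £18.26: labor services → 5.25% → £0.95865
Cough syrup £11.87: OTC medicine → 7.25% → £0.860575
Board game £40.89: toys → 6% → £2.4534
Road atlas £21.51: books → 8% → £1.7208
Action figure £27.89: toys → 6% → £1.6734
Eye drops £5.99: OTC medicine → 7.25% → £0.434275
Leather boots £297.24: clothing and footwear → 0% + 1.75% surcharge = 1.75% → £5.2017
Subtotal = £502.73; unrounded tax = £18.528925 → £18.53; total due = £521.26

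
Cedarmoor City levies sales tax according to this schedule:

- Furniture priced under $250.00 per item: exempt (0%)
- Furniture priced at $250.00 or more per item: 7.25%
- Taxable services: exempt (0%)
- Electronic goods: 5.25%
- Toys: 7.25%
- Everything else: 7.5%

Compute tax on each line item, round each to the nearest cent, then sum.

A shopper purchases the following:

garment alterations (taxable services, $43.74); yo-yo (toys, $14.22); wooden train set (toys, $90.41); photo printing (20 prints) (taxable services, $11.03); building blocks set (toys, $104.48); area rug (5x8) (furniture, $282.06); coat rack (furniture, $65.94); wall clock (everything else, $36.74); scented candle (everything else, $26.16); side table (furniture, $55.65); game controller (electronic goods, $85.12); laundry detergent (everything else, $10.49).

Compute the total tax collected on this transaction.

$45.58

Garment alterations $43.74: taxable services → 0% → $0.00
Yo-yo $14.22: toys → 7.25% → $1.03
Wooden train set $90.41: toys → 7.25% → $6.55
Photo printing (20 prints) $11.03: taxable services → 0% → $0.00
Building blocks set $104.48: toys → 7.25% → $7.57
Area rug (5x8) $282.06: furniture, $250.00 or more → 7.25% → $20.45
Coat rack $65.94: furniture, under $250.00 → 0% → $0.00
Wall clock $36.74: everything else → 7.5% → $2.76
Scented candle $26.16: everything else → 7.5% → $1.96
Side table $55.65: furniture, under $250.00 → 0% → $0.00
Game controller $85.12: electronic goods → 5.25% → $4.47
Laundry detergent $10.49: everything else → 7.5% → $0.79
Total tax = $1.03 + $6.55 + $7.57 + $20.45 + $2.76 + $1.96 + $4.47 + $0.79 = $45.58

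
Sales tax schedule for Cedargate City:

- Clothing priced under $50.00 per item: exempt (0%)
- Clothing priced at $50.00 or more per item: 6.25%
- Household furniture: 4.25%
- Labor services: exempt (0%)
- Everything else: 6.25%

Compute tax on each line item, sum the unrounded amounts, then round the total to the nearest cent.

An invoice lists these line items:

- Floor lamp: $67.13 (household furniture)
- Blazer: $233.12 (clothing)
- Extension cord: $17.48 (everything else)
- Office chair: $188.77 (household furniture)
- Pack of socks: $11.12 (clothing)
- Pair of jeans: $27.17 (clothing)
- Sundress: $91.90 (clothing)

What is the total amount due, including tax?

$668.97

Floor lamp $67.13: household furniture → 4.25% → $2.853025
Blazer $233.12: clothing, $50.00 or more → 6.25% → $14.57
Extension cord $17.48: everything else → 6.25% → $1.0925
Office chair $188.77: household furniture → 4.25% → $8.022725
Pack of socks $11.12: clothing, under $50.00 → 0% → $0.00
Pair of jeans $27.17: clothing, under $50.00 → 0% → $0.00
Sundress $91.90: clothing, $50.00 or more → 6.25% → $5.74375
Subtotal = $636.69; unrounded tax = $32.282 → $32.28; total due = $668.97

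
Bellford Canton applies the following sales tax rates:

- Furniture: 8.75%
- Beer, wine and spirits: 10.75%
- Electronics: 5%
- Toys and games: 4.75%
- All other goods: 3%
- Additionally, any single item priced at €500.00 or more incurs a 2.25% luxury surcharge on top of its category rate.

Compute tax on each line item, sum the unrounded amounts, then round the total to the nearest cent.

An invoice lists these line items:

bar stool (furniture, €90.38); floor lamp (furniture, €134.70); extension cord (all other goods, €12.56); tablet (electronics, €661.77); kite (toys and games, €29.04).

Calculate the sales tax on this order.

€69.43

Bar stool €90.38: furniture → 8.75% → €7.90825
Floor lamp €134.70: furniture → 8.75% → €11.78625
Extension cord €12.56: all other goods → 3% → €0.3768
Tablet €661.77: electronics → 5% + 2.25% surcharge = 7.25% → €47.978325
Kite €29.04: toys and games → 4.75% → €1.3794
Unrounded tax sum = €69.429025 → €69.43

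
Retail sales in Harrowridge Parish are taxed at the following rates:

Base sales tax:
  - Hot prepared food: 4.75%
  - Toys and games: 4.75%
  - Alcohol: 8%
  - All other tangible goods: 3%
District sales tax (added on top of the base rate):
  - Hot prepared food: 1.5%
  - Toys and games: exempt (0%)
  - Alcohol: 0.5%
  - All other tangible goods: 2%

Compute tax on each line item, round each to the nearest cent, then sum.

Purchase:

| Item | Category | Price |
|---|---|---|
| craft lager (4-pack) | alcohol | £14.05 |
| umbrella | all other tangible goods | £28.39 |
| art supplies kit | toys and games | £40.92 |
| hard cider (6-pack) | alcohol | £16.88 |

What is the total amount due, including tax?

£106.22

Craft lager (4-pack) £14.05: alcohol → 8% + 0.5% district = 8.5% → £1.19
Umbrella £28.39: all other tangible goods → 3% + 2% district = 5% → £1.42
Art supplies kit £40.92: toys and games → 4.75% + 0% district = 4.75% → £1.94
Hard cider (6-pack) £16.88: alcohol → 8% + 0.5% district = 8.5% → £1.43
Subtotal = £100.24; tax = £5.98; total due = £106.22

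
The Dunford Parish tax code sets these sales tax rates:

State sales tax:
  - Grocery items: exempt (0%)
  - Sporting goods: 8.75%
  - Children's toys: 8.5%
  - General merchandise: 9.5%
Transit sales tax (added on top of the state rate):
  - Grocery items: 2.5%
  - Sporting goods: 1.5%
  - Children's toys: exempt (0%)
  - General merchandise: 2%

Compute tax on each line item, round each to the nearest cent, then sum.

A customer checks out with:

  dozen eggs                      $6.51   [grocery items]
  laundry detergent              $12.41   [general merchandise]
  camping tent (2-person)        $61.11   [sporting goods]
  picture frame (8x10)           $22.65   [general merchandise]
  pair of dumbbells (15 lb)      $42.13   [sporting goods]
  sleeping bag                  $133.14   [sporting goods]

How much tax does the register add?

Dozen eggs $6.51: grocery items → 0% + 2.5% transit = 2.5% → $0.16
Laundry detergent $12.41: general merchandise → 9.5% + 2% transit = 11.5% → $1.43
Camping tent (2-person) $61.11: sporting goods → 8.75% + 1.5% transit = 10.25% → $6.26
Picture frame (8x10) $22.65: general merchandise → 9.5% + 2% transit = 11.5% → $2.60
Pair of dumbbells (15 lb) $42.13: sporting goods → 8.75% + 1.5% transit = 10.25% → $4.32
Sleeping bag $133.14: sporting goods → 8.75% + 1.5% transit = 10.25% → $13.65
Total tax = $0.16 + $1.43 + $6.26 + $2.60 + $4.32 + $13.65 = $28.42

$28.42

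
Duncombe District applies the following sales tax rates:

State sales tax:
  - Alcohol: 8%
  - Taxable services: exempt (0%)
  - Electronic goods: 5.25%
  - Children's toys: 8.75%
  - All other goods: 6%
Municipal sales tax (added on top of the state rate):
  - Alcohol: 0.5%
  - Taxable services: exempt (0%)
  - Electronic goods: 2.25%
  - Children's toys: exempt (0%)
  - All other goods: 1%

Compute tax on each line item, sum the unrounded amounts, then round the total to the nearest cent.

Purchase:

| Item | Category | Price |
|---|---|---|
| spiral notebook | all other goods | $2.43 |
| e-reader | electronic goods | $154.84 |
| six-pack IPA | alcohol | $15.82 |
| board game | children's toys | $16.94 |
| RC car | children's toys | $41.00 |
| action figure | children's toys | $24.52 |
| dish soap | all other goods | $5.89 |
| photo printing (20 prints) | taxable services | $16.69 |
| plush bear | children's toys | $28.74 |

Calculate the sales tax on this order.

Spiral notebook $2.43: all other goods → 6% + 1% municipal = 7% → $0.1701
E-reader $154.84: electronic goods → 5.25% + 2.25% municipal = 7.5% → $11.613
Six-pack IPA $15.82: alcohol → 8% + 0.5% municipal = 8.5% → $1.3447
Board game $16.94: children's toys → 8.75% + 0% municipal = 8.75% → $1.48225
RC car $41.00: children's toys → 8.75% + 0% municipal = 8.75% → $3.5875
Action figure $24.52: children's toys → 8.75% + 0% municipal = 8.75% → $2.1455
Dish soap $5.89: all other goods → 6% + 1% municipal = 7% → $0.4123
Photo printing (20 prints) $16.69: taxable services → 0% + 0% municipal = 0% → $0.00
Plush bear $28.74: children's toys → 8.75% + 0% municipal = 8.75% → $2.51475
Unrounded tax sum = $23.2701 → $23.27

$23.27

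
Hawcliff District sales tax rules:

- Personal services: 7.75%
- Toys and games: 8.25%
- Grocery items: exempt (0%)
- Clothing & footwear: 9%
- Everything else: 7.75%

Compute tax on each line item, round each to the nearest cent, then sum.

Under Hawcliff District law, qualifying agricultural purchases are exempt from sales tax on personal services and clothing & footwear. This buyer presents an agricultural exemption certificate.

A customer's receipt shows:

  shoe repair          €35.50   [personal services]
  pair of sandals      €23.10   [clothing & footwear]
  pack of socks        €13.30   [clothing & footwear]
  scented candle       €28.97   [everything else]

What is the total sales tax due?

€2.25

Shoe repair €35.50: personal services, buyer-exempt → 0% → €0.00
Pair of sandals €23.10: clothing & footwear, buyer-exempt → 0% → €0.00
Pack of socks €13.30: clothing & footwear, buyer-exempt → 0% → €0.00
Scented candle €28.97: everything else → 7.75% → €2.25
Total tax = €2.25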